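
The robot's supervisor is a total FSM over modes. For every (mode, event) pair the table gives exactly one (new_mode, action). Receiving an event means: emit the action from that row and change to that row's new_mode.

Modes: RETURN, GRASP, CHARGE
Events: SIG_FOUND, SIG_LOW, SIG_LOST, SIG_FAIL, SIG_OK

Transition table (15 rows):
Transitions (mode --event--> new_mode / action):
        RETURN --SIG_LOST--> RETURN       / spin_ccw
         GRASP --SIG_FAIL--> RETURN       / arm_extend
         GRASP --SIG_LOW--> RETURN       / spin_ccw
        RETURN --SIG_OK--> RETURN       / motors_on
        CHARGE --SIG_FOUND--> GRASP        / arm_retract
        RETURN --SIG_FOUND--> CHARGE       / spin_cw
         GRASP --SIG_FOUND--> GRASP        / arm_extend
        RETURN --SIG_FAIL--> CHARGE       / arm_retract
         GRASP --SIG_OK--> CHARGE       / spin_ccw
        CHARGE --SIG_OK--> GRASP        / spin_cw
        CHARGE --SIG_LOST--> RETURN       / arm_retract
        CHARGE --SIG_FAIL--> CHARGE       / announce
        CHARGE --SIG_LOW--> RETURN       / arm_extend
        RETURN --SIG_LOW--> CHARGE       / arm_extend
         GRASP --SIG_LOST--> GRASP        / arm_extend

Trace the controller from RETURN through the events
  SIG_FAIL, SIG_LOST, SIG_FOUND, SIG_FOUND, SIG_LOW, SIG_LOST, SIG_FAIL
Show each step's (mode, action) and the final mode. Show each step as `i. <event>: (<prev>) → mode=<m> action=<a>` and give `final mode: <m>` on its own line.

final mode: CHARGE

1. SIG_FAIL: (RETURN) → mode=CHARGE action=arm_retract
2. SIG_LOST: (CHARGE) → mode=RETURN action=arm_retract
3. SIG_FOUND: (RETURN) → mode=CHARGE action=spin_cw
4. SIG_FOUND: (CHARGE) → mode=GRASP action=arm_retract
5. SIG_LOW: (GRASP) → mode=RETURN action=spin_ccw
6. SIG_LOST: (RETURN) → mode=RETURN action=spin_ccw
7. SIG_FAIL: (RETURN) → mode=CHARGE action=arm_retract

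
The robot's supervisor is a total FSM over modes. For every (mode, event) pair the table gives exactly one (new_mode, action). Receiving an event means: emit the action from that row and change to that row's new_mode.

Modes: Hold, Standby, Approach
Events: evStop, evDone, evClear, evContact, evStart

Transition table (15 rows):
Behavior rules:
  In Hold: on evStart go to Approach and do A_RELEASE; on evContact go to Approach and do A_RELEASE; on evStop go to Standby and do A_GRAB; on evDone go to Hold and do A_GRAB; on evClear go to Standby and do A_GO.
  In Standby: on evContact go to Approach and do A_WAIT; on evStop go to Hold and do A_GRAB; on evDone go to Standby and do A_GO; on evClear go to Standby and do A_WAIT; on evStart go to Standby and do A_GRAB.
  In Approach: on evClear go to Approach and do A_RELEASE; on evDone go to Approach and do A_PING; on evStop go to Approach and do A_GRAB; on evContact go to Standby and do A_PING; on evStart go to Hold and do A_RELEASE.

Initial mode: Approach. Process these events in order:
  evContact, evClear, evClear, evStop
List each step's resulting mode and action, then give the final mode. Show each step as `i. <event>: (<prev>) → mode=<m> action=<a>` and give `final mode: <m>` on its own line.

final mode: Hold

1. evContact: (Approach) → mode=Standby action=A_PING
2. evClear: (Standby) → mode=Standby action=A_WAIT
3. evClear: (Standby) → mode=Standby action=A_WAIT
4. evStop: (Standby) → mode=Hold action=A_GRAB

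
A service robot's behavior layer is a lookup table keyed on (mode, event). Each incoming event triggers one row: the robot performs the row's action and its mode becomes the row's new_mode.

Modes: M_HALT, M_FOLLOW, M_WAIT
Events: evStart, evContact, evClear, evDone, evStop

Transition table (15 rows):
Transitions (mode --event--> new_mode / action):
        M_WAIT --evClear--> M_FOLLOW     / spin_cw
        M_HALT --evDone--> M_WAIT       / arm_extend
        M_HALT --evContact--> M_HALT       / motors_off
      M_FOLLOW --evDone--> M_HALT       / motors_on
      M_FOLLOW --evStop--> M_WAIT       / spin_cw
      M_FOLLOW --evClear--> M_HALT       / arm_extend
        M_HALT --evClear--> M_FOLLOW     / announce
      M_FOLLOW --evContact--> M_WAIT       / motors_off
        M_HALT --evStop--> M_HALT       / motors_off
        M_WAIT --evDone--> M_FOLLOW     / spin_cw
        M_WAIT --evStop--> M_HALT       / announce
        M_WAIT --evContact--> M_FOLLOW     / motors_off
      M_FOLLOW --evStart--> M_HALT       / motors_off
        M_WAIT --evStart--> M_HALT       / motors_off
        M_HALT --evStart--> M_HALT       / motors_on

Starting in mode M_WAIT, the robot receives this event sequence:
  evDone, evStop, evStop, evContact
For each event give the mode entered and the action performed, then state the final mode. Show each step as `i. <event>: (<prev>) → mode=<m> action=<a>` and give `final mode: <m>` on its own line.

final mode: M_HALT

1. evDone: (M_WAIT) → mode=M_FOLLOW action=spin_cw
2. evStop: (M_FOLLOW) → mode=M_WAIT action=spin_cw
3. evStop: (M_WAIT) → mode=M_HALT action=announce
4. evContact: (M_HALT) → mode=M_HALT action=motors_off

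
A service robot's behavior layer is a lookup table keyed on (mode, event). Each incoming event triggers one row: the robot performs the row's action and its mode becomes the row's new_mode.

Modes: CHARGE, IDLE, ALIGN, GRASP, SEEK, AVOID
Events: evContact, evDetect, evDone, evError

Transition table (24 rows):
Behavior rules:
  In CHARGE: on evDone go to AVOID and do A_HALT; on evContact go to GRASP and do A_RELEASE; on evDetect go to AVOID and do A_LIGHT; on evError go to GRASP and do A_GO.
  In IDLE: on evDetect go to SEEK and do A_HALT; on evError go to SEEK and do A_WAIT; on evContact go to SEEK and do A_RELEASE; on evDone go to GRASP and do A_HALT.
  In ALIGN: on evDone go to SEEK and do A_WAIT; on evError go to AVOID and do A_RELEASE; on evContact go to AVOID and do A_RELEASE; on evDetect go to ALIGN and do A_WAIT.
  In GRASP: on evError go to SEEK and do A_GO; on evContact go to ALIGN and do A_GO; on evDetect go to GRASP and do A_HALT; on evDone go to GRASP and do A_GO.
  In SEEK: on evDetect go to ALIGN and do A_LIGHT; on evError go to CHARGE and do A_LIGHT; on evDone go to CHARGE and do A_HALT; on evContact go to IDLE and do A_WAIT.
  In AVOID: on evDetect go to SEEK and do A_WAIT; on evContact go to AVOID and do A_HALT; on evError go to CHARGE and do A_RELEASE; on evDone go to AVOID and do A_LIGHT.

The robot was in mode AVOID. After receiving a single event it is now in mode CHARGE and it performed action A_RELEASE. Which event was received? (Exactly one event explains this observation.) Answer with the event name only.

try evContact: (AVOID, evContact) → (AVOID, A_HALT)
try evDetect: (AVOID, evDetect) → (SEEK, A_WAIT)
try evDone: (AVOID, evDone) → (AVOID, A_LIGHT)
try evError: (AVOID, evError) → (CHARGE, A_RELEASE)  ← matches

evError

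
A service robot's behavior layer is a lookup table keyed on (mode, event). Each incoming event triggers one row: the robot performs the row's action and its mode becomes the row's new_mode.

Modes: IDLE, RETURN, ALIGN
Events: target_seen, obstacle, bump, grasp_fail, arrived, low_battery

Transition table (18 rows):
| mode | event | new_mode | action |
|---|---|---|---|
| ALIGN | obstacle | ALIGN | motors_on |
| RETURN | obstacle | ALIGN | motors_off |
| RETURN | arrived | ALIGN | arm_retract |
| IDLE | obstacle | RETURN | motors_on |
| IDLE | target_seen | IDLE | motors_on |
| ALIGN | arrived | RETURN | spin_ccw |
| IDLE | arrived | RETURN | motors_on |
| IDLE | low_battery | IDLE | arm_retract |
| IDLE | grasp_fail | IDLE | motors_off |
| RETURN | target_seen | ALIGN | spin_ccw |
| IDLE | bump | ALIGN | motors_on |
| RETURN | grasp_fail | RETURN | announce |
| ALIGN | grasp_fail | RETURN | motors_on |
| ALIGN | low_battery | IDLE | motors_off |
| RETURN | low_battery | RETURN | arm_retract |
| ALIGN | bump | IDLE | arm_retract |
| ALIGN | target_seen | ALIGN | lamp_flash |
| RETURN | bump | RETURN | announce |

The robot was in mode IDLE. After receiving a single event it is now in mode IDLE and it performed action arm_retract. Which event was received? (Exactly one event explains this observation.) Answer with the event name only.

low_battery

try target_seen: (IDLE, target_seen) → (IDLE, motors_on)
try obstacle: (IDLE, obstacle) → (RETURN, motors_on)
try bump: (IDLE, bump) → (ALIGN, motors_on)
try grasp_fail: (IDLE, grasp_fail) → (IDLE, motors_off)
try arrived: (IDLE, arrived) → (RETURN, motors_on)
try low_battery: (IDLE, low_battery) → (IDLE, arm_retract)  ← matches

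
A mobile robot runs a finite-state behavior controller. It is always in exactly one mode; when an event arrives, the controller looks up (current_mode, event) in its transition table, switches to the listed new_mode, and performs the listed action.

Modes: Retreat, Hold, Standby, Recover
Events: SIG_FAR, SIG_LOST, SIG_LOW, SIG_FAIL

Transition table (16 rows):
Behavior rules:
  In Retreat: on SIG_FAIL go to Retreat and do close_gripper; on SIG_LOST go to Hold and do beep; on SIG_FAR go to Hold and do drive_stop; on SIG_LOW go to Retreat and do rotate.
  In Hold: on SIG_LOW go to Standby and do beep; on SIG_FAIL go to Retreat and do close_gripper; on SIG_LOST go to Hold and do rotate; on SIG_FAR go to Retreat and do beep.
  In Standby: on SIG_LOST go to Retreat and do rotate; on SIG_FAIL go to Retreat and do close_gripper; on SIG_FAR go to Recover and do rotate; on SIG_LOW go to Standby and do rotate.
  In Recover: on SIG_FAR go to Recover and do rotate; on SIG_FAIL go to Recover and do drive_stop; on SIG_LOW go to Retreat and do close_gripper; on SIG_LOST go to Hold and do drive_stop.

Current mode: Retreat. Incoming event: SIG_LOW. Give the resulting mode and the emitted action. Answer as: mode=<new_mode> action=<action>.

current mode = Retreat; filter table to that mode:
  (Retreat, SIG_FAIL) → (Retreat, close_gripper)
  (Retreat, SIG_LOST) → (Hold, beep)
  (Retreat, SIG_FAR) → (Hold, drive_stop)
  (Retreat, SIG_LOW) → (Retreat, rotate)  ← event matches
event = SIG_LOW selects (Retreat, rotate)

mode=Retreat action=rotate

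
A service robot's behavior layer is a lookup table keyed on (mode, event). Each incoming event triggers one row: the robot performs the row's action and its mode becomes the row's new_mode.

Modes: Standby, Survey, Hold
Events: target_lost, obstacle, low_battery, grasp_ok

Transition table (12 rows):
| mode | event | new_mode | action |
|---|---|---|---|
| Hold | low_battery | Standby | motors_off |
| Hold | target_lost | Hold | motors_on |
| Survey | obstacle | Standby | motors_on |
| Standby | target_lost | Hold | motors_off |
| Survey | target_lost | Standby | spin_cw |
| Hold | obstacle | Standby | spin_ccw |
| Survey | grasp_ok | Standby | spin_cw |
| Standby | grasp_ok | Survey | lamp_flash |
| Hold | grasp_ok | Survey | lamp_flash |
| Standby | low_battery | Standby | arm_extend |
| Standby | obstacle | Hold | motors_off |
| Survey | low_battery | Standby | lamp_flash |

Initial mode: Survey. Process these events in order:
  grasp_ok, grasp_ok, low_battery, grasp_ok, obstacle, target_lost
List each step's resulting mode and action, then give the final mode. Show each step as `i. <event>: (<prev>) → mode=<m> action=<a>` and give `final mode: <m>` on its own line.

final mode: Hold

1. grasp_ok: (Survey) → mode=Standby action=spin_cw
2. grasp_ok: (Standby) → mode=Survey action=lamp_flash
3. low_battery: (Survey) → mode=Standby action=lamp_flash
4. grasp_ok: (Standby) → mode=Survey action=lamp_flash
5. obstacle: (Survey) → mode=Standby action=motors_on
6. target_lost: (Standby) → mode=Hold action=motors_off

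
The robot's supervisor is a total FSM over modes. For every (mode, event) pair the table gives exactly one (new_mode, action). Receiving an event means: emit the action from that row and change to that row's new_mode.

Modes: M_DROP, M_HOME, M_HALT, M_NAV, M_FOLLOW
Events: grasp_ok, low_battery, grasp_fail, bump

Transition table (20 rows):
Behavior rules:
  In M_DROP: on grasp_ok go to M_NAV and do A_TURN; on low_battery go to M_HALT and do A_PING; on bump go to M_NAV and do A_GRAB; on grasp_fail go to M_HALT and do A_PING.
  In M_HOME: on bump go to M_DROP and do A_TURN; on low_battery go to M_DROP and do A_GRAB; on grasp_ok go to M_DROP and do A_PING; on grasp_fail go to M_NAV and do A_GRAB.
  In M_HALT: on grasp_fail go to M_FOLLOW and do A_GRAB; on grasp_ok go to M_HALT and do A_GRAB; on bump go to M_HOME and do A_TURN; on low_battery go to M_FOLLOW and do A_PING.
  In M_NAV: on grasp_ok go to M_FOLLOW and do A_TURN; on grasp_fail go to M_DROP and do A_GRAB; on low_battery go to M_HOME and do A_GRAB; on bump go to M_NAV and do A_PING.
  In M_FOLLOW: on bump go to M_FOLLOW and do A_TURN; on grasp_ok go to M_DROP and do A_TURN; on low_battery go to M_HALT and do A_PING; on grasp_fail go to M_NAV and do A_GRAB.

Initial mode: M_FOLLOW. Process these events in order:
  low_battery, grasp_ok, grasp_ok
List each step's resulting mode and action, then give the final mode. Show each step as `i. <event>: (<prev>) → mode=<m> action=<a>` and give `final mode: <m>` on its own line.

1. low_battery: (M_FOLLOW) → mode=M_HALT action=A_PING
2. grasp_ok: (M_HALT) → mode=M_HALT action=A_GRAB
3. grasp_ok: (M_HALT) → mode=M_HALT action=A_GRAB

final mode: M_HALT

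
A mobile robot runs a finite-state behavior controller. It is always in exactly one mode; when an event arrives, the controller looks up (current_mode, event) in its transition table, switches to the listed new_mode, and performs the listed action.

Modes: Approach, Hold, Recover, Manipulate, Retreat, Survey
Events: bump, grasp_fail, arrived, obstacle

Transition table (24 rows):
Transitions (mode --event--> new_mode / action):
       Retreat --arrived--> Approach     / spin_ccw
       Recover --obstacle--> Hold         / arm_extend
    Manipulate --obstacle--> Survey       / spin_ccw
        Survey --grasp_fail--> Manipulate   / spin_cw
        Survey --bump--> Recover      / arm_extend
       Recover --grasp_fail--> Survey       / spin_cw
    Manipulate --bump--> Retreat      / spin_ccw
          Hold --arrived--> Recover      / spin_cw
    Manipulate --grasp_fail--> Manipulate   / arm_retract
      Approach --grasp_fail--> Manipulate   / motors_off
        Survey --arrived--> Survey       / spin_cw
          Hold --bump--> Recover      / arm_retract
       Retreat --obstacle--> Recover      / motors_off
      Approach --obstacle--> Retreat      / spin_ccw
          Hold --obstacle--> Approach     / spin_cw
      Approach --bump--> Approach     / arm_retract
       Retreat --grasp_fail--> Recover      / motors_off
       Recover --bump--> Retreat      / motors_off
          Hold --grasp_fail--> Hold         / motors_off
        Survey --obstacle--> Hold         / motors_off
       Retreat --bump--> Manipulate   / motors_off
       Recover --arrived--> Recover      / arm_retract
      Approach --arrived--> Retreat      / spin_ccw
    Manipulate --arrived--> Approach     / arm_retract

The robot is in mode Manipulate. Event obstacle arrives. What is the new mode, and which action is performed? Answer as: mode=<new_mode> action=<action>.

mode=Survey action=spin_ccw

current mode = Manipulate; filter table to that mode:
  (Manipulate, obstacle) → (Survey, spin_ccw)  ← event matches
  (Manipulate, bump) → (Retreat, spin_ccw)
  (Manipulate, grasp_fail) → (Manipulate, arm_retract)
  (Manipulate, arrived) → (Approach, arm_retract)
event = obstacle selects (Survey, spin_ccw)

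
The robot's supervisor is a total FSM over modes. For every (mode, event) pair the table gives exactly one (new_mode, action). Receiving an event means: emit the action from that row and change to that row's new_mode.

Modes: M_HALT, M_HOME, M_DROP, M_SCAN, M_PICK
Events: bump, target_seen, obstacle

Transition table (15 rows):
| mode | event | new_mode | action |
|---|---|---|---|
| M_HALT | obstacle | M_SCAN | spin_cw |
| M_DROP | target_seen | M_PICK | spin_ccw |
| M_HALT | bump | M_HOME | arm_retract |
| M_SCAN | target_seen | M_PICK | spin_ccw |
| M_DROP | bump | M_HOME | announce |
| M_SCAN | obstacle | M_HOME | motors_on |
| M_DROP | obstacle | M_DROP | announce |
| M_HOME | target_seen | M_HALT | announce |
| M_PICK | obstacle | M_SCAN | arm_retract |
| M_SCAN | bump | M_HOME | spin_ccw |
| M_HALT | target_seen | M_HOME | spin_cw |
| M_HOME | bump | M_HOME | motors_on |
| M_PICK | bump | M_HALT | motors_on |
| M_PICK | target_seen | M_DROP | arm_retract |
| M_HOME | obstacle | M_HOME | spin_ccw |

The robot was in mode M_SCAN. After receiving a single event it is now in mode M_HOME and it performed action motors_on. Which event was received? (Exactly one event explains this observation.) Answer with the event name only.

try bump: (M_SCAN, bump) → (M_HOME, spin_ccw)
try target_seen: (M_SCAN, target_seen) → (M_PICK, spin_ccw)
try obstacle: (M_SCAN, obstacle) → (M_HOME, motors_on)  ← matches

obstacle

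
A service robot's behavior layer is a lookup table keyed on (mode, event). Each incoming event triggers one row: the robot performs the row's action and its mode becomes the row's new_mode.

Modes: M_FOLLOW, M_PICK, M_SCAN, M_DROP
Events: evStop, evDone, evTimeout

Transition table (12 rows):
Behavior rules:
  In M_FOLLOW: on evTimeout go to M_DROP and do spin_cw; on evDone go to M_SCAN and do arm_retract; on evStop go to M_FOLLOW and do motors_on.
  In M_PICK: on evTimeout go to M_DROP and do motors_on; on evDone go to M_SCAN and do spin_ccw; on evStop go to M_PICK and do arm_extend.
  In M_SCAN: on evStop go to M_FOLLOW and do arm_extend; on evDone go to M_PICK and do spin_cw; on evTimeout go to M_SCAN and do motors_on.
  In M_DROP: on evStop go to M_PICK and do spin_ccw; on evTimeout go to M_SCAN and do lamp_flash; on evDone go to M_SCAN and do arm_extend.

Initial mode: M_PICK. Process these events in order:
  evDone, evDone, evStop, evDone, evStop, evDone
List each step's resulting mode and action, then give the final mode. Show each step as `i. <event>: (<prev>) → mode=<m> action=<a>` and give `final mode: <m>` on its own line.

final mode: M_SCAN

1. evDone: (M_PICK) → mode=M_SCAN action=spin_ccw
2. evDone: (M_SCAN) → mode=M_PICK action=spin_cw
3. evStop: (M_PICK) → mode=M_PICK action=arm_extend
4. evDone: (M_PICK) → mode=M_SCAN action=spin_ccw
5. evStop: (M_SCAN) → mode=M_FOLLOW action=arm_extend
6. evDone: (M_FOLLOW) → mode=M_SCAN action=arm_retract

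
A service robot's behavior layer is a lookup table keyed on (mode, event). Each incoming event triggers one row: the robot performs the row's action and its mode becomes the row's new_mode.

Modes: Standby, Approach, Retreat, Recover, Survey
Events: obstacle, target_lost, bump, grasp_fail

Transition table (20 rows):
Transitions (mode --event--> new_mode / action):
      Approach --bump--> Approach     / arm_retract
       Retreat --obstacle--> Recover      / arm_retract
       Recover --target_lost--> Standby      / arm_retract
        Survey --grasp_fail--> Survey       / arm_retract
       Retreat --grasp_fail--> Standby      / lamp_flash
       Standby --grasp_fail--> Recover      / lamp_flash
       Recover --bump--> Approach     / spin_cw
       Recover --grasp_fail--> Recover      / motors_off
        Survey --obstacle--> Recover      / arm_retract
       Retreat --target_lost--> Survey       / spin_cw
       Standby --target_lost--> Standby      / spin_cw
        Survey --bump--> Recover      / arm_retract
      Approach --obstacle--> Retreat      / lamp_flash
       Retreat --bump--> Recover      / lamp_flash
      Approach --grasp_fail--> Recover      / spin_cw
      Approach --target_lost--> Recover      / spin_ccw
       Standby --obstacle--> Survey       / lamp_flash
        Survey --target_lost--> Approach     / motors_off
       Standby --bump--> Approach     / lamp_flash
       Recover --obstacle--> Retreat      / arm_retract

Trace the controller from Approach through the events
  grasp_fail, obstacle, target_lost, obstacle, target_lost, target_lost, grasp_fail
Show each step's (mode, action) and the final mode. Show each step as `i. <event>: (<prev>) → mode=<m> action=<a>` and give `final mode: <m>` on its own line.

final mode: Recover

1. grasp_fail: (Approach) → mode=Recover action=spin_cw
2. obstacle: (Recover) → mode=Retreat action=arm_retract
3. target_lost: (Retreat) → mode=Survey action=spin_cw
4. obstacle: (Survey) → mode=Recover action=arm_retract
5. target_lost: (Recover) → mode=Standby action=arm_retract
6. target_lost: (Standby) → mode=Standby action=spin_cw
7. grasp_fail: (Standby) → mode=Recover action=lamp_flash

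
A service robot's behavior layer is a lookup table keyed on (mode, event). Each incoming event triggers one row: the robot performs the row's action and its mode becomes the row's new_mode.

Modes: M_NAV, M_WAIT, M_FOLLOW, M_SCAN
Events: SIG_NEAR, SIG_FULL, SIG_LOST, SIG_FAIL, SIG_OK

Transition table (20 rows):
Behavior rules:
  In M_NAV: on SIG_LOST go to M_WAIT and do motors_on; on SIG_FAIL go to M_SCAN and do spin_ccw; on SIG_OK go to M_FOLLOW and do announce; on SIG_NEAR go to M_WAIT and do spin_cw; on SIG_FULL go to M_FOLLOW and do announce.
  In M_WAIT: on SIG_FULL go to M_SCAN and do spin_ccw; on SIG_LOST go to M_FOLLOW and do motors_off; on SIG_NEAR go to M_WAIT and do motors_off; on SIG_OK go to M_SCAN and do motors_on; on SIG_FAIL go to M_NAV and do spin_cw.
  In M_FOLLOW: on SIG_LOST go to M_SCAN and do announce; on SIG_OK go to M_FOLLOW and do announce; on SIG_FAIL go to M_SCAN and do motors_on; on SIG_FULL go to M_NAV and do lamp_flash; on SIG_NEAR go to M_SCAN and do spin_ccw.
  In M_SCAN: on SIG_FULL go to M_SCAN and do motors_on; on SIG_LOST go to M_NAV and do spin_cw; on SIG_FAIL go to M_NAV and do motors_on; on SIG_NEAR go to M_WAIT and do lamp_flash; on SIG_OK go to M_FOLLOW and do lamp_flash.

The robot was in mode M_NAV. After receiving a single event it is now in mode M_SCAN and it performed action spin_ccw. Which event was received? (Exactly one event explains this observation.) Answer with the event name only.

SIG_FAIL

try SIG_NEAR: (M_NAV, SIG_NEAR) → (M_WAIT, spin_cw)
try SIG_FULL: (M_NAV, SIG_FULL) → (M_FOLLOW, announce)
try SIG_LOST: (M_NAV, SIG_LOST) → (M_WAIT, motors_on)
try SIG_FAIL: (M_NAV, SIG_FAIL) → (M_SCAN, spin_ccw)  ← matches
try SIG_OK: (M_NAV, SIG_OK) → (M_FOLLOW, announce)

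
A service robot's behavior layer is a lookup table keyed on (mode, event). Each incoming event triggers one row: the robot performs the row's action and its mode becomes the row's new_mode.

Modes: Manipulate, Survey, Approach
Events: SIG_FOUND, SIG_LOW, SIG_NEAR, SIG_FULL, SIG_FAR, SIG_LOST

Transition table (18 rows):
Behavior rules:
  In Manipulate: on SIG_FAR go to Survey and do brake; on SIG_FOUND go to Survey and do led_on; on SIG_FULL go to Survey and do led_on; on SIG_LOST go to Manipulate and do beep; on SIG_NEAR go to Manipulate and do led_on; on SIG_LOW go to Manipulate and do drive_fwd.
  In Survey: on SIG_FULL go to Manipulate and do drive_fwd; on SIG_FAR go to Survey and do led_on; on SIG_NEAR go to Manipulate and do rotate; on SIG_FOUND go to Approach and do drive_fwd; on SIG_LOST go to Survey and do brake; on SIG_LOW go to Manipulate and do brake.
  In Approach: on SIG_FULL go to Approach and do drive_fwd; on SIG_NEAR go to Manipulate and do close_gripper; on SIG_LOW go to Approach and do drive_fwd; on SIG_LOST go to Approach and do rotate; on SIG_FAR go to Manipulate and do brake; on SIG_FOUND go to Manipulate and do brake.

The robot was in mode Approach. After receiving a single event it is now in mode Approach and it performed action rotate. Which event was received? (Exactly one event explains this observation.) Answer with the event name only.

SIG_LOST

try SIG_FOUND: (Approach, SIG_FOUND) → (Manipulate, brake)
try SIG_LOW: (Approach, SIG_LOW) → (Approach, drive_fwd)
try SIG_NEAR: (Approach, SIG_NEAR) → (Manipulate, close_gripper)
try SIG_FULL: (Approach, SIG_FULL) → (Approach, drive_fwd)
try SIG_FAR: (Approach, SIG_FAR) → (Manipulate, brake)
try SIG_LOST: (Approach, SIG_LOST) → (Approach, rotate)  ← matches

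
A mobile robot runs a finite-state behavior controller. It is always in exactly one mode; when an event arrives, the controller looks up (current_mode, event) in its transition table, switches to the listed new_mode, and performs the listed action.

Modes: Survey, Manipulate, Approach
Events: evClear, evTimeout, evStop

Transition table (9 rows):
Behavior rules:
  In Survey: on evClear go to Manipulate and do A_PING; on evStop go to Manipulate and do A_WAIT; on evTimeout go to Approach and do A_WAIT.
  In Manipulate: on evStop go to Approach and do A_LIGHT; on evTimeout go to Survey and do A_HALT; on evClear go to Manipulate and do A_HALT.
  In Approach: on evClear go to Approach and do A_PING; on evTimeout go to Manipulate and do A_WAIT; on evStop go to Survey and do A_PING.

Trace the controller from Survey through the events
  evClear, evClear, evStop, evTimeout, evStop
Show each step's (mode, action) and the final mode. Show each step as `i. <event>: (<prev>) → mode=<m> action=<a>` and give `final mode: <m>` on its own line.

final mode: Approach

1. evClear: (Survey) → mode=Manipulate action=A_PING
2. evClear: (Manipulate) → mode=Manipulate action=A_HALT
3. evStop: (Manipulate) → mode=Approach action=A_LIGHT
4. evTimeout: (Approach) → mode=Manipulate action=A_WAIT
5. evStop: (Manipulate) → mode=Approach action=A_LIGHT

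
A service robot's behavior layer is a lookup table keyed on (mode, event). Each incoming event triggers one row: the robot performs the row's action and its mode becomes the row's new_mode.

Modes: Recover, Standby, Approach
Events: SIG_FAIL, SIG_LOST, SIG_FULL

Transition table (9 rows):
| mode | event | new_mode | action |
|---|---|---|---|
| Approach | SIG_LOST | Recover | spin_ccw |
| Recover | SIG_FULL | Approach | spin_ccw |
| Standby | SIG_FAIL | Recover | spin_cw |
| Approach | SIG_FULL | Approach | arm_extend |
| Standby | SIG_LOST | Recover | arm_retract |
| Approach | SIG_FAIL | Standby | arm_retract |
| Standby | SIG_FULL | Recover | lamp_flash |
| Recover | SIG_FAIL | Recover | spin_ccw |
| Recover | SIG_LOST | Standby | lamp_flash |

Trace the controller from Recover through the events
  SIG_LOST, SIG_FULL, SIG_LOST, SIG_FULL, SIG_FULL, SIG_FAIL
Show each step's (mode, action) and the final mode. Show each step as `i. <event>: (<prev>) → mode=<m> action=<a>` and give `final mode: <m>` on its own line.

1. SIG_LOST: (Recover) → mode=Standby action=lamp_flash
2. SIG_FULL: (Standby) → mode=Recover action=lamp_flash
3. SIG_LOST: (Recover) → mode=Standby action=lamp_flash
4. SIG_FULL: (Standby) → mode=Recover action=lamp_flash
5. SIG_FULL: (Recover) → mode=Approach action=spin_ccw
6. SIG_FAIL: (Approach) → mode=Standby action=arm_retract

final mode: Standby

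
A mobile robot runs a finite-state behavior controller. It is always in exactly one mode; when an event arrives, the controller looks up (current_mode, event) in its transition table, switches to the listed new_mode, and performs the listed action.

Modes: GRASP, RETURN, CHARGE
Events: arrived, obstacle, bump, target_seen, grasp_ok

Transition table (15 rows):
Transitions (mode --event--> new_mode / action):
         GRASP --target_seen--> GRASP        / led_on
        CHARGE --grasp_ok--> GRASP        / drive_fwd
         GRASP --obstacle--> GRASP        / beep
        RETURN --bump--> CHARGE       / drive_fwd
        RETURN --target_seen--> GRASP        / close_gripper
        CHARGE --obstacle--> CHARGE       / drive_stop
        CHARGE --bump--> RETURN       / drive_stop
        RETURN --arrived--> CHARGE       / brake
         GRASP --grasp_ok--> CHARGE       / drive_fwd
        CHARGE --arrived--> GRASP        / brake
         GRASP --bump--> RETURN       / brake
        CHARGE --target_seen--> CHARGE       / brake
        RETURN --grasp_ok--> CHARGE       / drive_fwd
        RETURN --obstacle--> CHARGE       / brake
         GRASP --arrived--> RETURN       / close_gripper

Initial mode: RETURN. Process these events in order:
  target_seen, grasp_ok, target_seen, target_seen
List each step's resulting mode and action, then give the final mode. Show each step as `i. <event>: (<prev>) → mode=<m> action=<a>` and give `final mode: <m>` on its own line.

1. target_seen: (RETURN) → mode=GRASP action=close_gripper
2. grasp_ok: (GRASP) → mode=CHARGE action=drive_fwd
3. target_seen: (CHARGE) → mode=CHARGE action=brake
4. target_seen: (CHARGE) → mode=CHARGE action=brake

final mode: CHARGE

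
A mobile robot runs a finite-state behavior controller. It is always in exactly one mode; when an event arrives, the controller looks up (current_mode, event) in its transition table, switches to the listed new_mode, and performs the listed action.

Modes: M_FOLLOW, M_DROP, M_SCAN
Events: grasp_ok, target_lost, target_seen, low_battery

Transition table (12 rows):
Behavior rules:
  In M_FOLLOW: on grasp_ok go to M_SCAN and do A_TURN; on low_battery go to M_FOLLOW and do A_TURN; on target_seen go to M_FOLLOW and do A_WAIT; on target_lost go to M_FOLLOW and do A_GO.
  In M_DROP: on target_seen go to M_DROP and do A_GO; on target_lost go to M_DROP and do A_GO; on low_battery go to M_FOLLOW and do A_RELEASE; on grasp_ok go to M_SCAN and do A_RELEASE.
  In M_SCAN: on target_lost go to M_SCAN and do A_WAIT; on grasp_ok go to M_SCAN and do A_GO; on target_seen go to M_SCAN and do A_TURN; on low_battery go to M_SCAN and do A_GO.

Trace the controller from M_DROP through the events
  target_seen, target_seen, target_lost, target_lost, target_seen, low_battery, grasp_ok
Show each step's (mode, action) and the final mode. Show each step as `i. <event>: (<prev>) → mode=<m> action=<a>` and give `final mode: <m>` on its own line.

1. target_seen: (M_DROP) → mode=M_DROP action=A_GO
2. target_seen: (M_DROP) → mode=M_DROP action=A_GO
3. target_lost: (M_DROP) → mode=M_DROP action=A_GO
4. target_lost: (M_DROP) → mode=M_DROP action=A_GO
5. target_seen: (M_DROP) → mode=M_DROP action=A_GO
6. low_battery: (M_DROP) → mode=M_FOLLOW action=A_RELEASE
7. grasp_ok: (M_FOLLOW) → mode=M_SCAN action=A_TURN

final mode: M_SCAN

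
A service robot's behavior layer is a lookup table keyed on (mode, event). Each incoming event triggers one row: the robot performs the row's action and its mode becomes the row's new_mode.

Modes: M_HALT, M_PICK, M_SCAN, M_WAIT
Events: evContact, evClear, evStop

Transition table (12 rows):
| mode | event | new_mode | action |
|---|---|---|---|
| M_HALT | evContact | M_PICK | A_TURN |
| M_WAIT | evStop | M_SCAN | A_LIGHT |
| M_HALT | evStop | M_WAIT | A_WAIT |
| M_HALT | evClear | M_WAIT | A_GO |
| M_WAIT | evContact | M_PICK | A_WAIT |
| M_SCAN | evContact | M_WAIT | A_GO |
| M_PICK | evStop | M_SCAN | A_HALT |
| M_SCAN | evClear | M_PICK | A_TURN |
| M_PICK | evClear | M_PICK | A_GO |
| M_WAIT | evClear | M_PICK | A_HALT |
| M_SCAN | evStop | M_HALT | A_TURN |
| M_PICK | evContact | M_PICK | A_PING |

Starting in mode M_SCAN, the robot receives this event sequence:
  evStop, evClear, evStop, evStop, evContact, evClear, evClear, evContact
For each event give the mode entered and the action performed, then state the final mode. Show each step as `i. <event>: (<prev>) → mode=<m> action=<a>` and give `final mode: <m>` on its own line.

final mode: M_PICK

1. evStop: (M_SCAN) → mode=M_HALT action=A_TURN
2. evClear: (M_HALT) → mode=M_WAIT action=A_GO
3. evStop: (M_WAIT) → mode=M_SCAN action=A_LIGHT
4. evStop: (M_SCAN) → mode=M_HALT action=A_TURN
5. evContact: (M_HALT) → mode=M_PICK action=A_TURN
6. evClear: (M_PICK) → mode=M_PICK action=A_GO
7. evClear: (M_PICK) → mode=M_PICK action=A_GO
8. evContact: (M_PICK) → mode=M_PICK action=A_PING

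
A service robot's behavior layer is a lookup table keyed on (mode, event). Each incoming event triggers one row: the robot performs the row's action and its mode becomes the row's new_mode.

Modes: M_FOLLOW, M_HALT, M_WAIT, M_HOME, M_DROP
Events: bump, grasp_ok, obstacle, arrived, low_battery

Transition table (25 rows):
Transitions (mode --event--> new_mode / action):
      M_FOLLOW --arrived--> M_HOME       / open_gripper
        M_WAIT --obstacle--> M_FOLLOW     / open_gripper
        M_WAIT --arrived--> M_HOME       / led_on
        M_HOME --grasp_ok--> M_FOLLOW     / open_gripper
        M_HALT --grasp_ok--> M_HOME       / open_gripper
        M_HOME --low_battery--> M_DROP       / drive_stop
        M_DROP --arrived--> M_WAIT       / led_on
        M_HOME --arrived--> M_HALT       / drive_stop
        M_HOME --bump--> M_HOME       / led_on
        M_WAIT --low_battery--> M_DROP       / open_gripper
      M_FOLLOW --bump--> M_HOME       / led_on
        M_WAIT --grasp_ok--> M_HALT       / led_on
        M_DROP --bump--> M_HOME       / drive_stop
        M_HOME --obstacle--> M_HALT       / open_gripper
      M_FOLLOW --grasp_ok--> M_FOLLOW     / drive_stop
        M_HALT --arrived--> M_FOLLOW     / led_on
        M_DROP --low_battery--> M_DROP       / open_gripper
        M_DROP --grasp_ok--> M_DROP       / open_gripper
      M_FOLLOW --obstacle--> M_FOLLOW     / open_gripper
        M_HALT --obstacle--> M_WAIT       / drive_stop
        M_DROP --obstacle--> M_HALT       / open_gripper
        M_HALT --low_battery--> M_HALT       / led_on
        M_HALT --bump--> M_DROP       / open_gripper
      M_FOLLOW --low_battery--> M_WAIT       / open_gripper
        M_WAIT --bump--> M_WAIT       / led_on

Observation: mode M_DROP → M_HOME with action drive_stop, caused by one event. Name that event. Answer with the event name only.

try bump: (M_DROP, bump) → (M_HOME, drive_stop)  ← matches
try grasp_ok: (M_DROP, grasp_ok) → (M_DROP, open_gripper)
try obstacle: (M_DROP, obstacle) → (M_HALT, open_gripper)
try arrived: (M_DROP, arrived) → (M_WAIT, led_on)
try low_battery: (M_DROP, low_battery) → (M_DROP, open_gripper)

bump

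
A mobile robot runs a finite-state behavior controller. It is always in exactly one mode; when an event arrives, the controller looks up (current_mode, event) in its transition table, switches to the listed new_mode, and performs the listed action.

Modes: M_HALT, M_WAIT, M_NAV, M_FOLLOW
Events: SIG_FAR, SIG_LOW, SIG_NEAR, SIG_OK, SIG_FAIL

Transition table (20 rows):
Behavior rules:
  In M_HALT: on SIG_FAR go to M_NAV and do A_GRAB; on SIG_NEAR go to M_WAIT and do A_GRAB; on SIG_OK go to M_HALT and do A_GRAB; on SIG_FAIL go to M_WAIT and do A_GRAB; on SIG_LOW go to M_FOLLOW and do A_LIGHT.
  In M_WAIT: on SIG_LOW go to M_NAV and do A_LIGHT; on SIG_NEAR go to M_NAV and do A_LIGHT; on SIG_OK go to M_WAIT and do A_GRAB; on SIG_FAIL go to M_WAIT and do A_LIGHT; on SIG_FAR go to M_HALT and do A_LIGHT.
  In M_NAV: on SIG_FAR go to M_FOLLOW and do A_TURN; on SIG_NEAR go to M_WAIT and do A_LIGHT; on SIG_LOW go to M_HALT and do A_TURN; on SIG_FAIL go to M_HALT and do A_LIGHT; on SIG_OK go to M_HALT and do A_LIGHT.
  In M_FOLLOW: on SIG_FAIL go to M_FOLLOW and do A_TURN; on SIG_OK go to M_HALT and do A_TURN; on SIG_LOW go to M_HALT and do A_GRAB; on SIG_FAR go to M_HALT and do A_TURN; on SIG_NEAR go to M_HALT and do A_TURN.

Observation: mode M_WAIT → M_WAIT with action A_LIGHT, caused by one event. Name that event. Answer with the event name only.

try SIG_FAR: (M_WAIT, SIG_FAR) → (M_HALT, A_LIGHT)
try SIG_LOW: (M_WAIT, SIG_LOW) → (M_NAV, A_LIGHT)
try SIG_NEAR: (M_WAIT, SIG_NEAR) → (M_NAV, A_LIGHT)
try SIG_OK: (M_WAIT, SIG_OK) → (M_WAIT, A_GRAB)
try SIG_FAIL: (M_WAIT, SIG_FAIL) → (M_WAIT, A_LIGHT)  ← matches

SIG_FAIL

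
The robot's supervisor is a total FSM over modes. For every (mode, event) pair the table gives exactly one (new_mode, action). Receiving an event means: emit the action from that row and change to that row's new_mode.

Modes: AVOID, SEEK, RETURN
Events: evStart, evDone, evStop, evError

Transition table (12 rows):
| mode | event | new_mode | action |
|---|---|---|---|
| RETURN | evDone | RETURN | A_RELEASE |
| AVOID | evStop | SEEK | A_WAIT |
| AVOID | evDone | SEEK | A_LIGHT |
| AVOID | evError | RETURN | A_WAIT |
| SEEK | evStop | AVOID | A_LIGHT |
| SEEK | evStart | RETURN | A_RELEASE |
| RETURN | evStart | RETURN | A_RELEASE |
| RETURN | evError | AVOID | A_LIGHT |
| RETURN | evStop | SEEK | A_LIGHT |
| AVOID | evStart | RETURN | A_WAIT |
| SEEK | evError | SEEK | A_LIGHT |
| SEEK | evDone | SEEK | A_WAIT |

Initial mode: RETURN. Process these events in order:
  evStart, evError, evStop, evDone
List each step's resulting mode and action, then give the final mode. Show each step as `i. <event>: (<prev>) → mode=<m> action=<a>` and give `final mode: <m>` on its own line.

1. evStart: (RETURN) → mode=RETURN action=A_RELEASE
2. evError: (RETURN) → mode=AVOID action=A_LIGHT
3. evStop: (AVOID) → mode=SEEK action=A_WAIT
4. evDone: (SEEK) → mode=SEEK action=A_WAIT

final mode: SEEK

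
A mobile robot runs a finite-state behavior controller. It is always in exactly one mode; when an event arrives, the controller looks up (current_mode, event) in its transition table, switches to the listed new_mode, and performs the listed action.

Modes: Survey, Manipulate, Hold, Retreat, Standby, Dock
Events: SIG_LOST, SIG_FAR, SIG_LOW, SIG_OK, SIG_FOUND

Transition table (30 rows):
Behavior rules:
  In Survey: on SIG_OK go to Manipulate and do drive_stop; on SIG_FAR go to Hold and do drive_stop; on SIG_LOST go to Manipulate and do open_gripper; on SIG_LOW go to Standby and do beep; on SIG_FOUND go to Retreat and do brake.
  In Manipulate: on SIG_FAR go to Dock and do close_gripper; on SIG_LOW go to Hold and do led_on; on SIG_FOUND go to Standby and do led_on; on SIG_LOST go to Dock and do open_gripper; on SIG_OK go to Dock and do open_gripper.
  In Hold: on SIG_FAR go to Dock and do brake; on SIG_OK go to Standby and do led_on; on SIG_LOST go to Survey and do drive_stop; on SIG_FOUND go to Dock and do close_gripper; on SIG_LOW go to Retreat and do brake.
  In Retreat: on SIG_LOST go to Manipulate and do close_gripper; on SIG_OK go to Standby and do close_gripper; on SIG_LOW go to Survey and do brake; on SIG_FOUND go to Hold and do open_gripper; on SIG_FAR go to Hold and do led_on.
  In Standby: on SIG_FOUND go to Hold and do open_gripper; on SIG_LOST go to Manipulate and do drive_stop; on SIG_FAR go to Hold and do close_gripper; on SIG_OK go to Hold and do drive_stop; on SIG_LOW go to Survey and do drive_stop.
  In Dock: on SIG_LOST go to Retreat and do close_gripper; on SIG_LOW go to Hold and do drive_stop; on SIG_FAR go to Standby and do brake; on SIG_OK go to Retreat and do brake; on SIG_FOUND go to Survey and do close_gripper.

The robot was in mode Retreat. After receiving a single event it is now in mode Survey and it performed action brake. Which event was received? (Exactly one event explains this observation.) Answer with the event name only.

try SIG_LOST: (Retreat, SIG_LOST) → (Manipulate, close_gripper)
try SIG_FAR: (Retreat, SIG_FAR) → (Hold, led_on)
try SIG_LOW: (Retreat, SIG_LOW) → (Survey, brake)  ← matches
try SIG_OK: (Retreat, SIG_OK) → (Standby, close_gripper)
try SIG_FOUND: (Retreat, SIG_FOUND) → (Hold, open_gripper)

SIG_LOW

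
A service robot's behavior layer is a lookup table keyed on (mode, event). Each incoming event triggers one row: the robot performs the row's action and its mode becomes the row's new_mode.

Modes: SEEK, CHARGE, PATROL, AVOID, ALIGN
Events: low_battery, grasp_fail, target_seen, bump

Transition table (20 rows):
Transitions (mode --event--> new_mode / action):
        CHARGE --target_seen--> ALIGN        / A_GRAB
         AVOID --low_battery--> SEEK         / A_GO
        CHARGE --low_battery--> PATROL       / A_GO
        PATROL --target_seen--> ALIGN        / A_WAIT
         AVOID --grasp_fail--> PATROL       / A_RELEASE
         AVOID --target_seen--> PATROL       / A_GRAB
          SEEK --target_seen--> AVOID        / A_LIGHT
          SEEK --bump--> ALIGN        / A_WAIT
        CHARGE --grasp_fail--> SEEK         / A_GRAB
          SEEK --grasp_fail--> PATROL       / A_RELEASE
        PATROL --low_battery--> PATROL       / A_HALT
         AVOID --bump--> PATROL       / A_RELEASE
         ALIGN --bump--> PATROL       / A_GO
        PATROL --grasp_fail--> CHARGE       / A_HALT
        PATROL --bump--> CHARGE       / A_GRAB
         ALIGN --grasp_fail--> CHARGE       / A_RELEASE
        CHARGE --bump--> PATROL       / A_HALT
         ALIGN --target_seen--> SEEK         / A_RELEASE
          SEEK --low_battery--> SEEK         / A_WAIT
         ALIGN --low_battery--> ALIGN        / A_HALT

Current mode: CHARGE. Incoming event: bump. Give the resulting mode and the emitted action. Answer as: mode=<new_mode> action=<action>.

current mode = CHARGE; filter table to that mode:
  (CHARGE, target_seen) → (ALIGN, A_GRAB)
  (CHARGE, low_battery) → (PATROL, A_GO)
  (CHARGE, grasp_fail) → (SEEK, A_GRAB)
  (CHARGE, bump) → (PATROL, A_HALT)  ← event matches
event = bump selects (PATROL, A_HALT)

mode=PATROL action=A_HALT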